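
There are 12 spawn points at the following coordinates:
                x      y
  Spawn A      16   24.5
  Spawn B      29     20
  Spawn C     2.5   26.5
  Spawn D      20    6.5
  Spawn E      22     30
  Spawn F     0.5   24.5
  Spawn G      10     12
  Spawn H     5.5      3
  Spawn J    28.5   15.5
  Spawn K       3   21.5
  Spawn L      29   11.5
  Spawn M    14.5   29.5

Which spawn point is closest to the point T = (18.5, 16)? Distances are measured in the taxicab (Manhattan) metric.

d(T, Spawn A) = |18.5−16| + |16−24.5| = 2.5 + 8.5 = 11
d(T, Spawn B) = |18.5−29| + |16−20| = 10.5 + 4 = 14.5
d(T, Spawn C) = |18.5−2.5| + |16−26.5| = 16 + 10.5 = 26.5
d(T, Spawn D) = |18.5−20| + |16−6.5| = 1.5 + 9.5 = 11
d(T, Spawn E) = |18.5−22| + |16−30| = 3.5 + 14 = 17.5
d(T, Spawn F) = |18.5−0.5| + |16−24.5| = 18 + 8.5 = 26.5
d(T, Spawn G) = |18.5−10| + |16−12| = 8.5 + 4 = 12.5
d(T, Spawn H) = |18.5−5.5| + |16−3| = 13 + 13 = 26
d(T, Spawn J) = |18.5−28.5| + |16−15.5| = 10 + 0.5 = 10.5
d(T, Spawn K) = |18.5−3| + |16−21.5| = 15.5 + 5.5 = 21
d(T, Spawn L) = |18.5−29| + |16−11.5| = 10.5 + 4.5 = 15
d(T, Spawn M) = |18.5−14.5| + |16−29.5| = 4 + 13.5 = 17.5
Spawn J is nearest.

Spawn J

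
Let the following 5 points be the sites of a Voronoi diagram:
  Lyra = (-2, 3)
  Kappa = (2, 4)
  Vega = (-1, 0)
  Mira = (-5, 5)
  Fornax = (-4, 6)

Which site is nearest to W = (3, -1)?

Compare squared distances (the ordering matches that of the actual distances):
d²(W, Lyra) = 25 + 16 = 41
d²(W, Kappa) = 1 + 25 = 26
d²(W, Vega) = 16 + 1 = 17
d²(W, Mira) = 64 + 36 = 100
d²(W, Fornax) = 49 + 49 = 98
The smallest is to Vega, so W lies in the Voronoi region of Vega.

Vega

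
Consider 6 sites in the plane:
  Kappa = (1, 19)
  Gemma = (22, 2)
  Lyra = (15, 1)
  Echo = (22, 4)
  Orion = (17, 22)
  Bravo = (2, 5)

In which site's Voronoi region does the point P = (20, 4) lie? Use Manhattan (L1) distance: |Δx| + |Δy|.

d(P, Kappa) = |20−1| + |4−19| = 19 + 15 = 34
d(P, Gemma) = |20−22| + |4−2| = 2 + 2 = 4
d(P, Lyra) = |20−15| + |4−1| = 5 + 3 = 8
d(P, Echo) = |20−22| + |4−4| = 2 + 0 = 2
d(P, Orion) = |20−17| + |4−22| = 3 + 18 = 21
d(P, Bravo) = |20−2| + |4−5| = 18 + 1 = 19
Minimum is at Echo.

Echo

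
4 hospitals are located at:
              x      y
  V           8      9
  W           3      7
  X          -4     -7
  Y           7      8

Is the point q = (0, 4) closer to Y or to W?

W

Compare squared distances:
|qY|² = (0−7)² + (4−8)² = 49 + 16 = 65
|qW|² = (0−3)² + (4−7)² = 9 + 9 = 18
65 > 18, so W is closer.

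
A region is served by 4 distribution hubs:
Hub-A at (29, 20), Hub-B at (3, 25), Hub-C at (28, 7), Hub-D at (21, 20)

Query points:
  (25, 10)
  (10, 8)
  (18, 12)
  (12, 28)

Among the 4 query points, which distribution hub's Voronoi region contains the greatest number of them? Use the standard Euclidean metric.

(25, 10) — d² to each: Hub-A:116, Hub-B:709, Hub-C:18, Hub-D:116 → nearest is Hub-C
(10, 8) — d² to each: Hub-A:505, Hub-B:338, Hub-C:325, Hub-D:265 → nearest is Hub-D
(18, 12) — d² to each: Hub-A:185, Hub-B:394, Hub-C:125, Hub-D:73 → nearest is Hub-D
(12, 28) — d² to each: Hub-A:353, Hub-B:90, Hub-C:697, Hub-D:145 → nearest is Hub-B
Tally — Hub-B:1, Hub-C:1, Hub-D:2. Hub-D captures the most (2).

Hub-D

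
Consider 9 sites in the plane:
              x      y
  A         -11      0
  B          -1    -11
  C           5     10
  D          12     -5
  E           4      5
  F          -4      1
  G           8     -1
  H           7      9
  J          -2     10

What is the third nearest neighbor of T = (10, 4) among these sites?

Since √ is increasing, it suffices to compare squared distances:
|TA|² = 441 + 16 = 457
|TB|² = 121 + 225 = 346
|TC|² = 25 + 36 = 61
|TD|² = 4 + 81 = 85
|TE|² = 36 + 1 = 37
|TF|² = 196 + 9 = 205
|TG|² = 4 + 25 = 29
|TH|² = 9 + 25 = 34
|TJ|² = 144 + 36 = 180
Sorted ascending: G, H, E, C, … — the third-nearest is E.

E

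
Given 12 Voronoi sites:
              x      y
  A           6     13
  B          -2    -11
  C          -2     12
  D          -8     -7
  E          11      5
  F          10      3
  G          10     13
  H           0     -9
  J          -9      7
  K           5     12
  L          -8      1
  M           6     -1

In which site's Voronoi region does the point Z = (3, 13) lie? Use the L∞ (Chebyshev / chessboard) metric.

K

d(Z,A) = max(3, 0) = 3
d(Z,B) = max(5, 24) = 24
d(Z,C) = max(5, 1) = 5
d(Z,D) = max(11, 20) = 20
d(Z,E) = max(8, 8) = 8
d(Z,F) = max(7, 10) = 10
d(Z,G) = max(7, 0) = 7
d(Z,H) = max(3, 22) = 22
d(Z,J) = max(12, 6) = 12
d(Z,K) = max(2, 1) = 2
d(Z,L) = max(11, 12) = 12
d(Z,M) = max(3, 14) = 14
Minimum is at K.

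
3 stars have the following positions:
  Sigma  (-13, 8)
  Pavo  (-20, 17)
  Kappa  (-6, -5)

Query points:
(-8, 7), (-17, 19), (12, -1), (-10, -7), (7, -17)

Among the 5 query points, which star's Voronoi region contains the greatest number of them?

Kappa

(-8, 7) — d² to each: Sigma:26, Pavo:244, Kappa:148 → nearest is Sigma
(-17, 19) — d² to each: Sigma:137, Pavo:13, Kappa:697 → nearest is Pavo
(12, -1) — d² to each: Sigma:706, Pavo:1348, Kappa:340 → nearest is Kappa
(-10, -7) — d² to each: Sigma:234, Pavo:676, Kappa:20 → nearest is Kappa
(7, -17) — d² to each: Sigma:1025, Pavo:1885, Kappa:313 → nearest is Kappa
Tally — Sigma:1, Pavo:1, Kappa:3. Kappa captures the most (3).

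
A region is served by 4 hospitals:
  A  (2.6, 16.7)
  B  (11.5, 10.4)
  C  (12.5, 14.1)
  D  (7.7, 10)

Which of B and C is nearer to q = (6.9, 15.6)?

C

Compare squared distances:
|qB|² = (6.9−11.5)² + (15.6−10.4)² = 21.16 + 27.04 = 48.2
|qC|² = (6.9−12.5)² + (15.6−14.1)² = 31.36 + 2.25 = 33.61
48.2 > 33.61, so C is closer.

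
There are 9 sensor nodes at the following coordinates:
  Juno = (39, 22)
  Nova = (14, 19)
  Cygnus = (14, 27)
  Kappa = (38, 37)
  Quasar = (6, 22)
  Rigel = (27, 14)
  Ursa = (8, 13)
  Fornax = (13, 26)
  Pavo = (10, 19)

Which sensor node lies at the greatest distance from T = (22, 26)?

Since √ is increasing, it suffices to compare squared distances:
d²(T, Juno) = 289 + 16 = 305
d²(T, Nova) = 64 + 49 = 113
d²(T, Cygnus) = 64 + 1 = 65
d²(T, Kappa) = 256 + 121 = 377
d²(T, Quasar) = 256 + 16 = 272
d²(T, Rigel) = 25 + 144 = 169
d²(T, Ursa) = 196 + 169 = 365
d²(T, Fornax) = 81 + 0 = 81
d²(T, Pavo) = 144 + 49 = 193
The largest is to Kappa.

Kappa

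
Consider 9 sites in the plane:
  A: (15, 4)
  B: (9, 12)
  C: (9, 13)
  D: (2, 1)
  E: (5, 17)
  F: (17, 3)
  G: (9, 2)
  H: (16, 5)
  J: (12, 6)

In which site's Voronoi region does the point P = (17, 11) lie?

Compare squared distances (the ordering matches that of the actual distances):
|PA|² = (17−15)² + (11−4)² = 4 + 49 = 53
|PB|² = (17−9)² + (11−12)² = 64 + 1 = 65
|PC|² = (17−9)² + (11−13)² = 64 + 4 = 68
|PD|² = (17−2)² + (11−1)² = 225 + 100 = 325
|PE|² = (17−5)² + (11−17)² = 144 + 36 = 180
|PF|² = (17−17)² + (11−3)² = 0 + 64 = 64
|PG|² = (17−9)² + (11−2)² = 64 + 81 = 145
|PH|² = (17−16)² + (11−5)² = 1 + 36 = 37
|PJ|² = (17−12)² + (11−6)² = 25 + 25 = 50
The smallest is to H, so P lies in the Voronoi region of H.

H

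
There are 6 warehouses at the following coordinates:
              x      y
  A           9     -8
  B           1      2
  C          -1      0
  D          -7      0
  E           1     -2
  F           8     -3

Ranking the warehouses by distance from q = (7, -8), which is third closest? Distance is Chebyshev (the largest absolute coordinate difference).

E

d(q,A) = max(2, 0) = 2
d(q,B) = max(6, 10) = 10
d(q,C) = max(8, 8) = 8
d(q,D) = max(14, 8) = 14
d(q,E) = max(6, 6) = 6
d(q,F) = max(1, 5) = 5
Sorted ascending: A, F, E, C, … — the third-nearest is E.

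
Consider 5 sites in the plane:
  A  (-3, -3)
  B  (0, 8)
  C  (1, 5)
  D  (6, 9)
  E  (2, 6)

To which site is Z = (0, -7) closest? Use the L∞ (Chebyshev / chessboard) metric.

A

d(Z,A) = max(3, 4) = 4
d(Z,B) = max(0, 15) = 15
d(Z,C) = max(1, 12) = 12
d(Z,D) = max(6, 16) = 16
d(Z,E) = max(2, 13) = 13
Minimum is at A.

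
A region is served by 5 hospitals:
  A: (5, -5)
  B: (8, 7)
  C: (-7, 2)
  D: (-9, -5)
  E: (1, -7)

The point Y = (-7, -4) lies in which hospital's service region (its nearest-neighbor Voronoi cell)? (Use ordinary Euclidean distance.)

Compare squared distances (the ordering matches that of the actual distances):
|YA|² = (-7−5)² + (-4−(-5))² = 144 + 1 = 145
|YB|² = (-7−8)² + (-4−7)² = 225 + 121 = 346
|YC|² = (-7−(-7))² + (-4−2)² = 0 + 36 = 36
|YD|² = (-7−(-9))² + (-4−(-5))² = 4 + 1 = 5
|YE|² = (-7−1)² + (-4−(-7))² = 64 + 9 = 73
D is nearest.

D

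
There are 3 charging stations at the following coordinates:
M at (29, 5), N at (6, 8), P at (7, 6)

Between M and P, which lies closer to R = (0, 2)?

P

Compare squared distances:
|RM|² = (0−29)² + (2−5)² = 841 + 9 = 850
|RP|² = (0−7)² + (2−6)² = 49 + 16 = 65
850 > 65, so P is closer.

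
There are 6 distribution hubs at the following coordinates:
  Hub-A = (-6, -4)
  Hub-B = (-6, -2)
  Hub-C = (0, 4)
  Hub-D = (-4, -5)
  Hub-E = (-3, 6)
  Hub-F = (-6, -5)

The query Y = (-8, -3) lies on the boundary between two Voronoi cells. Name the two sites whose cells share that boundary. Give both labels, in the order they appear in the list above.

Hub-A and Hub-B

Squared distances from Y to each site:
d²(Y, Hub-A) = (-8−(-6))² + (-3−(-4))² = 4 + 1 = 5
d²(Y, Hub-B) = (-8−(-6))² + (-3−(-2))² = 4 + 1 = 5
d²(Y, Hub-C) = (-8−0)² + (-3−4)² = 64 + 49 = 113
d²(Y, Hub-D) = (-8−(-4))² + (-3−(-5))² = 16 + 4 = 20
d²(Y, Hub-E) = (-8−(-3))² + (-3−6)² = 25 + 81 = 106
d²(Y, Hub-F) = (-8−(-6))² + (-3−(-5))² = 4 + 4 = 8
Y is equidistant from Hub-A and Hub-B (both at squared distance 5), and every other site is strictly farther — so Y lies on the Hub-A–Hub-B Voronoi edge.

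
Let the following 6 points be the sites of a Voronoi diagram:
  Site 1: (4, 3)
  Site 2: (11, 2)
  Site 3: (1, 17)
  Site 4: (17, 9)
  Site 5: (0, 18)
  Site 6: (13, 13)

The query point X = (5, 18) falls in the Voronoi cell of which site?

Site 3

Compare squared distances (the ordering matches that of the actual distances):
d²(X, Site 1) = 1 + 225 = 226
d²(X, Site 2) = 36 + 256 = 292
d²(X, Site 3) = 16 + 1 = 17
d²(X, Site 4) = 144 + 81 = 225
d²(X, Site 5) = 25 + 0 = 25
d²(X, Site 6) = 64 + 25 = 89
Minimum is at Site 3.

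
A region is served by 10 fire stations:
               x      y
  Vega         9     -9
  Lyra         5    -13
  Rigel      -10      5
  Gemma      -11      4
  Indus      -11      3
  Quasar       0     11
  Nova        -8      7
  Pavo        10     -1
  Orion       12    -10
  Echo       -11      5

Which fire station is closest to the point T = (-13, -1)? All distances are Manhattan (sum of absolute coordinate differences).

d(T, Vega) = |-13−9| + |-1−(-9)| = 22 + 8 = 30
d(T, Lyra) = |-13−5| + |-1−(-13)| = 18 + 12 = 30
d(T, Rigel) = |-13−(-10)| + |-1−5| = 3 + 6 = 9
d(T, Gemma) = |-13−(-11)| + |-1−4| = 2 + 5 = 7
d(T, Indus) = |-13−(-11)| + |-1−3| = 2 + 4 = 6
d(T, Quasar) = |-13−0| + |-1−11| = 13 + 12 = 25
d(T, Nova) = |-13−(-8)| + |-1−7| = 5 + 8 = 13
d(T, Pavo) = |-13−10| + |-1−(-1)| = 23 + 0 = 23
d(T, Orion) = |-13−12| + |-1−(-10)| = 25 + 9 = 34
d(T, Echo) = |-13−(-11)| + |-1−5| = 2 + 6 = 8
Indus is nearest.

Indus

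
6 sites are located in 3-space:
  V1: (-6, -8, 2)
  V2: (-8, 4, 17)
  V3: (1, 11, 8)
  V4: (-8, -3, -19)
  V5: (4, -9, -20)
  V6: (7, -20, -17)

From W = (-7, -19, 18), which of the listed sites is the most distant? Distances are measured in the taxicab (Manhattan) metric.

V5

d(W,V1) = |-7−(-6)| + |-19−(-8)| + |18−2| = 1 + 11 + 16 = 28
d(W,V2) = |-7−(-8)| + |-19−4| + |18−17| = 1 + 23 + 1 = 25
d(W,V3) = |-7−1| + |-19−11| + |18−8| = 8 + 30 + 10 = 48
d(W,V4) = |-7−(-8)| + |-19−(-3)| + |18−(-19)| = 1 + 16 + 37 = 54
d(W,V5) = |-7−4| + |-19−(-9)| + |18−(-20)| = 11 + 10 + 38 = 59
d(W,V6) = |-7−7| + |-19−(-20)| + |18−(-17)| = 14 + 1 + 35 = 50
The largest is to V5.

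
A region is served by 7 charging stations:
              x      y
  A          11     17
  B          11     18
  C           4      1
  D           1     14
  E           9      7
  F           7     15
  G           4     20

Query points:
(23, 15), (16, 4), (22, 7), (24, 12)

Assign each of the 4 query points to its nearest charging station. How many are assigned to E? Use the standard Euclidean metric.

2

(23, 15) — d² to each: A:148, B:153, C:557, D:485, E:260, F:256, G:386 → nearest is A
(16, 4) — d² to each: A:194, B:221, C:153, D:325, E:58, F:202, G:400 → nearest is E
(22, 7) — d² to each: A:221, B:242, C:360, D:490, E:169, F:289, G:493 → nearest is E
(24, 12) — d² to each: A:194, B:205, C:521, D:533, E:250, F:298, G:464 → nearest is A
2 of the 4 points have E as nearest.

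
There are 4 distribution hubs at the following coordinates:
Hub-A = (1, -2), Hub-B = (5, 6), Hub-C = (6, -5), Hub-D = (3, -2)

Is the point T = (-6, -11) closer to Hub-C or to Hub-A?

Compare squared distances:
d²(T, Hub-C) = (-6−6)² + (-11−(-5))² = 144 + 36 = 180
d²(T, Hub-A) = (-6−1)² + (-11−(-2))² = 49 + 81 = 130
180 > 130, so Hub-A is closer.

Hub-A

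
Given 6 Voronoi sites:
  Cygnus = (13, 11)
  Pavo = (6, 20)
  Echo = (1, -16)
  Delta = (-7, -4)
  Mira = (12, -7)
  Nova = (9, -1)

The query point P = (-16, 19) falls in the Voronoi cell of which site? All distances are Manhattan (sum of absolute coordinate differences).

d(P, Cygnus) = |-16−13| + |19−11| = 29 + 8 = 37
d(P, Pavo) = |-16−6| + |19−20| = 22 + 1 = 23
d(P, Echo) = |-16−1| + |19−(-16)| = 17 + 35 = 52
d(P, Delta) = |-16−(-7)| + |19−(-4)| = 9 + 23 = 32
d(P, Mira) = |-16−12| + |19−(-7)| = 28 + 26 = 54
d(P, Nova) = |-16−9| + |19−(-1)| = 25 + 20 = 45
The smallest is to Pavo, so P lies in the Voronoi region of Pavo.

Pavo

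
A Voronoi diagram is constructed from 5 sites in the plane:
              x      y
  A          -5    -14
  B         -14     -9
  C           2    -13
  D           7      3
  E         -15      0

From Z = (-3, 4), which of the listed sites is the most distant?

Squared Euclidean distances:
|ZA|² = (-3−(-5))² + (4−(-14))² = 4 + 324 = 328
|ZB|² = (-3−(-14))² + (4−(-9))² = 121 + 169 = 290
|ZC|² = (-3−2)² + (4−(-13))² = 25 + 289 = 314
|ZD|² = (-3−7)² + (4−3)² = 100 + 1 = 101
|ZE|² = (-3−(-15))² + (4−0)² = 144 + 16 = 160
The largest is to A.

A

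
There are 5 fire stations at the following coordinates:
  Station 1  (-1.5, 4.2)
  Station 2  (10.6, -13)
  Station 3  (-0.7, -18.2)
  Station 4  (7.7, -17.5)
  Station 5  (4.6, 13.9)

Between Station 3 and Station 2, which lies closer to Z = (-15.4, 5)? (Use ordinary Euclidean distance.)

Compare squared distances:
d²(Z, Station 3) = (-15.4−(-0.7))² + (5−(-18.2))² = 216.09 + 538.24 = 754.33
d²(Z, Station 2) = (-15.4−10.6)² + (5−(-13))² = 676 + 324 = 1000
754.33 < 1000, so Station 3 is closer.

Station 3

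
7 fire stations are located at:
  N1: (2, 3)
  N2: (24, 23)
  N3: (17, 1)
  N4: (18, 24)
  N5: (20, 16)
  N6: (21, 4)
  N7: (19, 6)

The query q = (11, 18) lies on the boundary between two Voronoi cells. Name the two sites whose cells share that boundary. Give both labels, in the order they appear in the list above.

Squared distances from q to each site:
|qN1|² = (11−2)² + (18−3)² = 81 + 225 = 306
|qN2|² = (11−24)² + (18−23)² = 169 + 25 = 194
|qN3|² = (11−17)² + (18−1)² = 36 + 289 = 325
|qN4|² = (11−18)² + (18−24)² = 49 + 36 = 85
|qN5|² = (11−20)² + (18−16)² = 81 + 4 = 85
|qN6|² = (11−21)² + (18−4)² = 100 + 196 = 296
|qN7|² = (11−19)² + (18−6)² = 64 + 144 = 208
q is equidistant from N4 and N5 (both at squared distance 85), and every other site is strictly farther — so q lies on the N4–N5 Voronoi edge.

N4 and N5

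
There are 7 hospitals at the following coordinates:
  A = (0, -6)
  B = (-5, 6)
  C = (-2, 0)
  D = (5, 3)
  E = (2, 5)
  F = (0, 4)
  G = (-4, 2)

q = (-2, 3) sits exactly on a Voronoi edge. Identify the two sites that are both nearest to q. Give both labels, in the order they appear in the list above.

F and G

Squared distances from q to each site:
|qA|² = (-2−0)² + (3−(-6))² = 4 + 81 = 85
|qB|² = (-2−(-5))² + (3−6)² = 9 + 9 = 18
|qC|² = (-2−(-2))² + (3−0)² = 0 + 9 = 9
|qD|² = (-2−5)² + (3−3)² = 49 + 0 = 49
|qE|² = (-2−2)² + (3−5)² = 16 + 4 = 20
|qF|² = (-2−0)² + (3−4)² = 4 + 1 = 5
|qG|² = (-2−(-4))² + (3−2)² = 4 + 1 = 5
q is equidistant from F and G (both at squared distance 5), and every other site is strictly farther — so q lies on the F–G Voronoi edge.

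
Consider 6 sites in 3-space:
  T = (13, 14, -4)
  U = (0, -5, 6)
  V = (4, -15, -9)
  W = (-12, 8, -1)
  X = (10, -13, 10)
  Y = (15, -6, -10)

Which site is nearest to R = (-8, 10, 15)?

Compare squared distances (the ordering matches that of the actual distances):
|RT|² = (-8−13)² + (10−14)² + (15−(-4))² = 441 + 16 + 361 = 818
|RU|² = (-8−0)² + (10−(-5))² + (15−6)² = 64 + 225 + 81 = 370
|RV|² = (-8−4)² + (10−(-15))² + (15−(-9))² = 144 + 625 + 576 = 1345
|RW|² = (-8−(-12))² + (10−8)² + (15−(-1))² = 16 + 4 + 256 = 276
|RX|² = (-8−10)² + (10−(-13))² + (15−10)² = 324 + 529 + 25 = 878
|RY|² = (-8−15)² + (10−(-6))² + (15−(-10))² = 529 + 256 + 625 = 1410
Minimum is at W.

W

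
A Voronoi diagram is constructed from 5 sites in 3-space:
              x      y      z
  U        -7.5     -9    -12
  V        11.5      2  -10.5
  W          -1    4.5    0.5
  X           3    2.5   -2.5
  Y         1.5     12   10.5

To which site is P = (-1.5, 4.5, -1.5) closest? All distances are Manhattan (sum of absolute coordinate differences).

d(P,U) = |-1.5−(-7.5)| + |4.5−(-9)| + |-1.5−(-12)| = 6 + 13.5 + 10.5 = 30
d(P,V) = |-1.5−11.5| + |4.5−2| + |-1.5−(-10.5)| = 13 + 2.5 + 9 = 24.5
d(P,W) = |-1.5−(-1)| + |4.5−4.5| + |-1.5−0.5| = 0.5 + 0 + 2 = 2.5
d(P,X) = |-1.5−3| + |4.5−2.5| + |-1.5−(-2.5)| = 4.5 + 2 + 1 = 7.5
d(P,Y) = |-1.5−1.5| + |4.5−12| + |-1.5−10.5| = 3 + 7.5 + 12 = 22.5
The smallest is to W, so P lies in the Voronoi region of W.

W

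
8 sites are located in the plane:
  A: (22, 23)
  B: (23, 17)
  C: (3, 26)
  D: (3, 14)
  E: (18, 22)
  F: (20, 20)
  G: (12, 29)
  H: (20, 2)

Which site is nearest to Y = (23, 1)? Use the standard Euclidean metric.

H

Compare squared distances (the ordering matches that of the actual distances):
|YA|² = (23−22)² + (1−23)² = 1 + 484 = 485
|YB|² = (23−23)² + (1−17)² = 0 + 256 = 256
|YC|² = (23−3)² + (1−26)² = 400 + 625 = 1025
|YD|² = (23−3)² + (1−14)² = 400 + 169 = 569
|YE|² = (23−18)² + (1−22)² = 25 + 441 = 466
|YF|² = (23−20)² + (1−20)² = 9 + 361 = 370
|YG|² = (23−12)² + (1−29)² = 121 + 784 = 905
|YH|² = (23−20)² + (1−2)² = 9 + 1 = 10
Minimum is at H.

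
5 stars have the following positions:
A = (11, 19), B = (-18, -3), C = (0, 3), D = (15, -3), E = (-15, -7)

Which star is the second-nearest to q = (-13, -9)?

B

Compare squared distances (the ordering matches that of the actual distances):
|qA|² = (-13−11)² + (-9−19)² = 576 + 784 = 1360
|qB|² = (-13−(-18))² + (-9−(-3))² = 25 + 36 = 61
|qC|² = (-13−0)² + (-9−3)² = 169 + 144 = 313
|qD|² = (-13−15)² + (-9−(-3))² = 784 + 36 = 820
|qE|² = (-13−(-15))² + (-9−(-7))² = 4 + 4 = 8
Sorted ascending: E, B, C, … — the second-nearest is B.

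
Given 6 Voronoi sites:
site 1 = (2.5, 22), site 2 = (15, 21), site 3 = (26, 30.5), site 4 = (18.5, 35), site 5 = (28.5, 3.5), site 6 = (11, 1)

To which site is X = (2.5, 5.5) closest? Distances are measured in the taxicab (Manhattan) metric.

site 6

d(X, site 1) = |2.5−2.5| + |5.5−22| = 0 + 16.5 = 16.5
d(X, site 2) = |2.5−15| + |5.5−21| = 12.5 + 15.5 = 28
d(X, site 3) = |2.5−26| + |5.5−30.5| = 23.5 + 25 = 48.5
d(X, site 4) = |2.5−18.5| + |5.5−35| = 16 + 29.5 = 45.5
d(X, site 5) = |2.5−28.5| + |5.5−3.5| = 26 + 2 = 28
d(X, site 6) = |2.5−11| + |5.5−1| = 8.5 + 4.5 = 13
The smallest is to site 6, so X lies in the Voronoi region of site 6.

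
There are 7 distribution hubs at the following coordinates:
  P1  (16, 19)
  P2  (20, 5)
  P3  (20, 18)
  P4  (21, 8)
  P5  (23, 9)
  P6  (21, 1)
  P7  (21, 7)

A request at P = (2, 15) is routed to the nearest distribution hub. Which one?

P1

Squared Euclidean distances:
|PP1|² = (2−16)² + (15−19)² = 196 + 16 = 212
|PP2|² = (2−20)² + (15−5)² = 324 + 100 = 424
|PP3|² = (2−20)² + (15−18)² = 324 + 9 = 333
|PP4|² = (2−21)² + (15−8)² = 361 + 49 = 410
|PP5|² = (2−23)² + (15−9)² = 441 + 36 = 477
|PP6|² = (2−21)² + (15−1)² = 361 + 196 = 557
|PP7|² = (2−21)² + (15−7)² = 361 + 64 = 425
Minimum is at P1.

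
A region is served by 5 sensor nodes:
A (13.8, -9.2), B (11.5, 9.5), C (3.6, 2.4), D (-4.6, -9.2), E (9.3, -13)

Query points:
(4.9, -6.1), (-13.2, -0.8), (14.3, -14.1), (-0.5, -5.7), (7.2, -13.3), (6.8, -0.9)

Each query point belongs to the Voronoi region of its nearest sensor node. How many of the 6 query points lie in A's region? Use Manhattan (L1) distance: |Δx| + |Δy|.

1

(4.9, -6.1) — d to each: A:12, B:22.2, C:9.8, D:12.6, E:11.3 → nearest is C
(-13.2, -0.8) — d to each: A:35.4, B:35, C:20, D:17, E:34.7 → nearest is D
(14.3, -14.1) — d to each: A:5.4, B:26.4, C:27.2, D:23.8, E:6.1 → nearest is A
(-0.5, -5.7) — d to each: A:17.8, B:27.2, C:12.2, D:7.6, E:17.1 → nearest is D
(7.2, -13.3) — d to each: A:10.7, B:27.1, C:19.3, D:15.9, E:2.4 → nearest is E
(6.8, -0.9) — d to each: A:15.3, B:15.1, C:6.5, D:19.7, E:14.6 → nearest is C
1 of the 6 points has A as nearest.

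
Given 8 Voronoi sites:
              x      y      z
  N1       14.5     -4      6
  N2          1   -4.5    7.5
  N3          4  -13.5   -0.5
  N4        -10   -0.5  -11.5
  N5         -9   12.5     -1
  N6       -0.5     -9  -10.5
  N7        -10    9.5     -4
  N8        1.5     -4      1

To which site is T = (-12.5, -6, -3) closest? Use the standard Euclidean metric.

Compare squared distances (the ordering matches that of the actual distances):
|TN1|² = (-12.5−14.5)² + (-6−(-4))² + (-3−6)² = 729 + 4 + 81 = 814
|TN2|² = (-12.5−1)² + (-6−(-4.5))² + (-3−7.5)² = 182.25 + 2.25 + 110.25 = 294.75
|TN3|² = (-12.5−4)² + (-6−(-13.5))² + (-3−(-0.5))² = 272.25 + 56.25 + 6.25 = 334.75
|TN4|² = (-12.5−(-10))² + (-6−(-0.5))² + (-3−(-11.5))² = 6.25 + 30.25 + 72.25 = 108.75
|TN5|² = (-12.5−(-9))² + (-6−12.5)² + (-3−(-1))² = 12.25 + 342.25 + 4 = 358.5
|TN6|² = (-12.5−(-0.5))² + (-6−(-9))² + (-3−(-10.5))² = 144 + 9 + 56.25 = 209.25
|TN7|² = (-12.5−(-10))² + (-6−9.5)² + (-3−(-4))² = 6.25 + 240.25 + 1 = 247.5
|TN8|² = (-12.5−1.5)² + (-6−(-4))² + (-3−1)² = 196 + 4 + 16 = 216
N4 is nearest.

N4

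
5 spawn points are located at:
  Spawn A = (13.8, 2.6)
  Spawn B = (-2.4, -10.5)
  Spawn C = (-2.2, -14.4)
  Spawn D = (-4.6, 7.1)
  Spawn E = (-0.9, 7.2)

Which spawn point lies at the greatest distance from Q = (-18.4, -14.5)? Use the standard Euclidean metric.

Squared Euclidean distances:
d²(Q, Spawn A) = 1036.84 + 292.41 = 1329.25
d²(Q, Spawn B) = 256 + 16 = 272
d²(Q, Spawn C) = 262.44 + 0.01 = 262.45
d²(Q, Spawn D) = 190.44 + 466.56 = 657
d²(Q, Spawn E) = 306.25 + 470.89 = 777.14
The largest is to Spawn A.

Spawn A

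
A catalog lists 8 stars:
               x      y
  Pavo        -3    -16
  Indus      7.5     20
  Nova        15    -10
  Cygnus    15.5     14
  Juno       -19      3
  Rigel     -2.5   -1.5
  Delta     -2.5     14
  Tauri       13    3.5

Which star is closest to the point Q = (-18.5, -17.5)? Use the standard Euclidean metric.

Pavo

Since √ is increasing, it suffices to compare squared distances:
d²(Q, Pavo) = (-18.5−(-3))² + (-17.5−(-16))² = 240.25 + 2.25 = 242.5
d²(Q, Indus) = (-18.5−7.5)² + (-17.5−20)² = 676 + 1406.25 = 2082.25
d²(Q, Nova) = (-18.5−15)² + (-17.5−(-10))² = 1122.25 + 56.25 = 1178.5
d²(Q, Cygnus) = (-18.5−15.5)² + (-17.5−14)² = 1156 + 992.25 = 2148.25
d²(Q, Juno) = (-18.5−(-19))² + (-17.5−3)² = 0.25 + 420.25 = 420.5
d²(Q, Rigel) = (-18.5−(-2.5))² + (-17.5−(-1.5))² = 256 + 256 = 512
d²(Q, Delta) = (-18.5−(-2.5))² + (-17.5−14)² = 256 + 992.25 = 1248.25
d²(Q, Tauri) = (-18.5−13)² + (-17.5−3.5)² = 992.25 + 441 = 1433.25
Pavo is nearest.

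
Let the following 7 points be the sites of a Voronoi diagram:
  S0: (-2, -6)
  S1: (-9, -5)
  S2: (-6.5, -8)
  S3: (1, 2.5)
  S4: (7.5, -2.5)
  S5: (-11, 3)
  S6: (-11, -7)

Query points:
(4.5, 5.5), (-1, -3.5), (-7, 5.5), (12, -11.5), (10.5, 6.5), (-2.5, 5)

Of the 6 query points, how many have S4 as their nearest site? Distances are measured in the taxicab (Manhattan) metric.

2

(4.5, 5.5) — d to each: S0:18, S1:24, S2:24.5, S3:6.5, S4:11, S5:18, S6:28 → nearest is S3
(-1, -3.5) — d to each: S0:3.5, S1:9.5, S2:10, S3:8, S4:9.5, S5:16.5, S6:13.5 → nearest is S0
(-7, 5.5) — d to each: S0:16.5, S1:12.5, S2:14, S3:11, S4:22.5, S5:6.5, S6:16.5 → nearest is S5
(12, -11.5) — d to each: S0:19.5, S1:27.5, S2:22, S3:25, S4:13.5, S5:37.5, S6:27.5 → nearest is S4
(10.5, 6.5) — d to each: S0:25, S1:31, S2:31.5, S3:13.5, S4:12, S5:25, S6:35 → nearest is S4
(-2.5, 5) — d to each: S0:11.5, S1:16.5, S2:17, S3:6, S4:17.5, S5:10.5, S6:20.5 → nearest is S3
2 of the 6 points have S4 as nearest.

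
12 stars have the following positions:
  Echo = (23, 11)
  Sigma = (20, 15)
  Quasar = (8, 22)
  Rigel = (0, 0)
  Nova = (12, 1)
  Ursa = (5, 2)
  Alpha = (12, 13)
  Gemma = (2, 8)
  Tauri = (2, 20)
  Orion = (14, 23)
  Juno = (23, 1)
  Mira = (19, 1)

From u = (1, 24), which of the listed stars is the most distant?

Since √ is increasing, it suffices to compare squared distances:
d²(u, Echo) = (1−23)² + (24−11)² = 484 + 169 = 653
d²(u, Sigma) = (1−20)² + (24−15)² = 361 + 81 = 442
d²(u, Quasar) = (1−8)² + (24−22)² = 49 + 4 = 53
d²(u, Rigel) = (1−0)² + (24−0)² = 1 + 576 = 577
d²(u, Nova) = (1−12)² + (24−1)² = 121 + 529 = 650
d²(u, Ursa) = (1−5)² + (24−2)² = 16 + 484 = 500
d²(u, Alpha) = (1−12)² + (24−13)² = 121 + 121 = 242
d²(u, Gemma) = (1−2)² + (24−8)² = 1 + 256 = 257
d²(u, Tauri) = (1−2)² + (24−20)² = 1 + 16 = 17
d²(u, Orion) = (1−14)² + (24−23)² = 169 + 1 = 170
d²(u, Juno) = (1−23)² + (24−1)² = 484 + 529 = 1013
d²(u, Mira) = (1−19)² + (24−1)² = 324 + 529 = 853
The largest is to Juno.

Juno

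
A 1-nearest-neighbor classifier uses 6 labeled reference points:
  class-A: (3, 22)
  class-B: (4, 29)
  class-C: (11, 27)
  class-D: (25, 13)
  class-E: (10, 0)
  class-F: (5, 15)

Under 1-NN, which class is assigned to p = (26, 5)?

Squared Euclidean distances:
d²(p, class-A) = (26−3)² + (5−22)² = 529 + 289 = 818
d²(p, class-B) = (26−4)² + (5−29)² = 484 + 576 = 1060
d²(p, class-C) = (26−11)² + (5−27)² = 225 + 484 = 709
d²(p, class-D) = (26−25)² + (5−13)² = 1 + 64 = 65
d²(p, class-E) = (26−10)² + (5−0)² = 256 + 25 = 281
d²(p, class-F) = (26−5)² + (5−15)² = 441 + 100 = 541
Minimum is at class-D.

class-D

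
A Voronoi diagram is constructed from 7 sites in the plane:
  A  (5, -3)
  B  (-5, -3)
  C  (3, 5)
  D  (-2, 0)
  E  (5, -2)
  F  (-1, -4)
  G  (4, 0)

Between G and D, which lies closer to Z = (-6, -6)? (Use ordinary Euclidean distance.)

D

Compare squared distances:
|ZG|² = (-6−4)² + (-6−0)² = 100 + 36 = 136
|ZD|² = (-6−(-2))² + (-6−0)² = 16 + 36 = 52
136 > 52, so D is closer.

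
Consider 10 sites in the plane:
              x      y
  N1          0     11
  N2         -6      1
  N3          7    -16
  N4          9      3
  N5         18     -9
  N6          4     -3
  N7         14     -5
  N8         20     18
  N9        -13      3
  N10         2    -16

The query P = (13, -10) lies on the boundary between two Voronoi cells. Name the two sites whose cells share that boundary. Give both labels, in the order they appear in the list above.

Squared distances from P to each site:
|PN1|² = 169 + 441 = 610
|PN2|² = 361 + 121 = 482
|PN3|² = 36 + 36 = 72
|PN4|² = 16 + 169 = 185
|PN5|² = 25 + 1 = 26
|PN6|² = 81 + 49 = 130
|PN7|² = 1 + 25 = 26
|PN8|² = 49 + 784 = 833
|PN9|² = 676 + 169 = 845
d²(P, N10) = 121 + 36 = 157
P is equidistant from N5 and N7 (both at squared distance 26), and every other site is strictly farther — so P lies on the N5–N7 Voronoi edge.

N5 and N7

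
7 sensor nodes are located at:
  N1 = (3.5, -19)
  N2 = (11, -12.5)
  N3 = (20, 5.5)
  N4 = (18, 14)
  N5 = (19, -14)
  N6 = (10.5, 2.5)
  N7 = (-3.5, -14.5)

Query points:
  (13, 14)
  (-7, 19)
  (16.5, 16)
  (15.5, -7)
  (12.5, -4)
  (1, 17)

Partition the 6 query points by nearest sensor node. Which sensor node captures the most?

(13, 14) — d² to each: N1:1179.25, N2:706.25, N3:121.25, N4:25, N5:820, N6:138.5, N7:1084.5 → nearest is N4
(-7, 19) — d² to each: N1:1554.25, N2:1316.25, N3:911.25, N4:650, N5:1765, N6:578.5, N7:1134.5 → nearest is N6
(16.5, 16) — d² to each: N1:1394, N2:842.5, N3:122.5, N4:6.25, N5:906.25, N6:218.25, N7:1330.25 → nearest is N4
(15.5, -7) — d² to each: N1:288, N2:50.5, N3:176.5, N4:447.25, N5:61.25, N6:115.25, N7:417.25 → nearest is N2
(12.5, -4) — d² to each: N1:306, N2:74.5, N3:146.5, N4:354.25, N5:142.25, N6:46.25, N7:366.25 → nearest is N6
(1, 17) — d² to each: N1:1302.25, N2:970.25, N3:493.25, N4:298, N5:1285, N6:300.5, N7:1012.5 → nearest is N4
Tally — N2:1, N4:3, N6:2. N4 captures the most (3).

N4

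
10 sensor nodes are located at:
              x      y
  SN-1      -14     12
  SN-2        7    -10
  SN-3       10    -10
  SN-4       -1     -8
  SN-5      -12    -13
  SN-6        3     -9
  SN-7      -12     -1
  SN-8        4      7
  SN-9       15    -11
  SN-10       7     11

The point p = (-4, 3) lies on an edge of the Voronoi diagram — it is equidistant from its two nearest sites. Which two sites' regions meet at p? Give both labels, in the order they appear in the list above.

SN-7 and SN-8

Squared distances from p to each site:
d²(p, SN-1) = (-4−(-14))² + (3−12)² = 100 + 81 = 181
d²(p, SN-2) = (-4−7)² + (3−(-10))² = 121 + 169 = 290
d²(p, SN-3) = (-4−10)² + (3−(-10))² = 196 + 169 = 365
d²(p, SN-4) = (-4−(-1))² + (3−(-8))² = 9 + 121 = 130
d²(p, SN-5) = (-4−(-12))² + (3−(-13))² = 64 + 256 = 320
d²(p, SN-6) = (-4−3)² + (3−(-9))² = 49 + 144 = 193
d²(p, SN-7) = (-4−(-12))² + (3−(-1))² = 64 + 16 = 80
d²(p, SN-8) = (-4−4)² + (3−7)² = 64 + 16 = 80
d²(p, SN-9) = (-4−15)² + (3−(-11))² = 361 + 196 = 557
d²(p, SN-10) = (-4−7)² + (3−11)² = 121 + 64 = 185
p is equidistant from SN-7 and SN-8 (both at squared distance 80), and every other site is strictly farther — so p lies on the SN-7–SN-8 Voronoi edge.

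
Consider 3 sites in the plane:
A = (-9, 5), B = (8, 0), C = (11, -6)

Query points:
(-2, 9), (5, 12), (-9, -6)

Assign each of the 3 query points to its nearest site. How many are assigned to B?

(-2, 9) — d² to each: A:65, B:181, C:394 → nearest is A
(5, 12) — d² to each: A:245, B:153, C:360 → nearest is B
(-9, -6) — d² to each: A:121, B:325, C:400 → nearest is A
1 of the 3 points has B as nearest.

1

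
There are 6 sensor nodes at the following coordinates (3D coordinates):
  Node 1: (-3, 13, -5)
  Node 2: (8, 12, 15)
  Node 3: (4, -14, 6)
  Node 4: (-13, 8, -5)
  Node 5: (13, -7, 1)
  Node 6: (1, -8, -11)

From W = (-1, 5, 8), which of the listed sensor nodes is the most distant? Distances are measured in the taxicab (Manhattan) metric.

d(W, Node 1) = |-1−(-3)| + |5−13| + |8−(-5)| = 2 + 8 + 13 = 23
d(W, Node 2) = |-1−8| + |5−12| + |8−15| = 9 + 7 + 7 = 23
d(W, Node 3) = |-1−4| + |5−(-14)| + |8−6| = 5 + 19 + 2 = 26
d(W, Node 4) = |-1−(-13)| + |5−8| + |8−(-5)| = 12 + 3 + 13 = 28
d(W, Node 5) = |-1−13| + |5−(-7)| + |8−1| = 14 + 12 + 7 = 33
d(W, Node 6) = |-1−1| + |5−(-8)| + |8−(-11)| = 2 + 13 + 19 = 34
The largest is to Node 6.

Node 6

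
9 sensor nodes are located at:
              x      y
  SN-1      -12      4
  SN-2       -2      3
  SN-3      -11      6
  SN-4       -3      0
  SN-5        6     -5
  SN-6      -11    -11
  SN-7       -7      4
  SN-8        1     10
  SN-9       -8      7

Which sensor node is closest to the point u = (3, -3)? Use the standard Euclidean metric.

Since √ is increasing, it suffices to compare squared distances:
d²(u, SN-1) = 225 + 49 = 274
d²(u, SN-2) = 25 + 36 = 61
d²(u, SN-3) = 196 + 81 = 277
d²(u, SN-4) = 36 + 9 = 45
d²(u, SN-5) = 9 + 4 = 13
d²(u, SN-6) = 196 + 64 = 260
d²(u, SN-7) = 100 + 49 = 149
d²(u, SN-8) = 4 + 169 = 173
d²(u, SN-9) = 121 + 100 = 221
SN-5 is nearest.

SN-5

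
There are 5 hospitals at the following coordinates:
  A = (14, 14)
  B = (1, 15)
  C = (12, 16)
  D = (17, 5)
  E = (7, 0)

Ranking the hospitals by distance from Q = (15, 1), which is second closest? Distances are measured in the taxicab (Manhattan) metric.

d(Q,A) = |15−14| + |1−14| = 1 + 13 = 14
d(Q,B) = |15−1| + |1−15| = 14 + 14 = 28
d(Q,C) = |15−12| + |1−16| = 3 + 15 = 18
d(Q,D) = |15−17| + |1−5| = 2 + 4 = 6
d(Q,E) = |15−7| + |1−0| = 8 + 1 = 9
Sorted ascending: D, E, A, … — the second-nearest is E.

E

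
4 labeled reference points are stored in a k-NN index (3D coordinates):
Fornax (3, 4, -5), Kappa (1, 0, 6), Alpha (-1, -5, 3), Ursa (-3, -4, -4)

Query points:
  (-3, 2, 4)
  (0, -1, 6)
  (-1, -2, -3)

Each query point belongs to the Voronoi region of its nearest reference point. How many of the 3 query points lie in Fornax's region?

0

(-3, 2, 4) — d² to each: Fornax:121, Kappa:24, Alpha:54, Ursa:100 → nearest is Kappa
(0, -1, 6) — d² to each: Fornax:155, Kappa:2, Alpha:26, Ursa:118 → nearest is Kappa
(-1, -2, -3) — d² to each: Fornax:56, Kappa:89, Alpha:45, Ursa:9 → nearest is Ursa
0 of the 3 points have Fornax as nearest.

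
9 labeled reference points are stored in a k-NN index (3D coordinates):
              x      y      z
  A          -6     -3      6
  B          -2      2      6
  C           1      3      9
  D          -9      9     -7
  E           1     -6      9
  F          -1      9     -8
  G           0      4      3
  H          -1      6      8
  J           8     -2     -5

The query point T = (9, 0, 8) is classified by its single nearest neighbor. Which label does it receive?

Compare squared distances (the ordering matches that of the actual distances):
|TA|² = (9−(-6))² + (0−(-3))² + (8−6)² = 225 + 9 + 4 = 238
|TB|² = (9−(-2))² + (0−2)² + (8−6)² = 121 + 4 + 4 = 129
|TC|² = (9−1)² + (0−3)² + (8−9)² = 64 + 9 + 1 = 74
|TD|² = (9−(-9))² + (0−9)² + (8−(-7))² = 324 + 81 + 225 = 630
|TE|² = (9−1)² + (0−(-6))² + (8−9)² = 64 + 36 + 1 = 101
|TF|² = (9−(-1))² + (0−9)² + (8−(-8))² = 100 + 81 + 256 = 437
|TG|² = (9−0)² + (0−4)² + (8−3)² = 81 + 16 + 25 = 122
|TH|² = (9−(-1))² + (0−6)² + (8−8)² = 100 + 36 + 0 = 136
|TJ|² = (9−8)² + (0−(-2))² + (8−(-5))² = 1 + 4 + 169 = 174
Minimum is at C.

C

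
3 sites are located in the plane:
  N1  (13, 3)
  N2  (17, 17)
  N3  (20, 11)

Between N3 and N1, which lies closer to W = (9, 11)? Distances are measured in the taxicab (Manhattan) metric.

N3

d(W,N3) = |9−20| + |11−11| = 11 + 0 = 11
d(W,N1) = |9−13| + |11−3| = 4 + 8 = 12
11 < 12, so N3 is closer.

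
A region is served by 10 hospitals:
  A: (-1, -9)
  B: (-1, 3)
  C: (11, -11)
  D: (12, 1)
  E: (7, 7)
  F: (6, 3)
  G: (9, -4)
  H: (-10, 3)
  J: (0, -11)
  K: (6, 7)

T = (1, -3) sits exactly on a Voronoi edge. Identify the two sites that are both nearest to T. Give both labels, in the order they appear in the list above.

A and B

Squared distances from T to each site:
|TA|² = 4 + 36 = 40
|TB|² = 4 + 36 = 40
|TC|² = 100 + 64 = 164
|TD|² = 121 + 16 = 137
|TE|² = 36 + 100 = 136
|TF|² = 25 + 36 = 61
|TG|² = 64 + 1 = 65
|TH|² = 121 + 36 = 157
|TJ|² = 1 + 64 = 65
|TK|² = 25 + 100 = 125
T is equidistant from A and B (both at squared distance 40), and every other site is strictly farther — so T lies on the A–B Voronoi edge.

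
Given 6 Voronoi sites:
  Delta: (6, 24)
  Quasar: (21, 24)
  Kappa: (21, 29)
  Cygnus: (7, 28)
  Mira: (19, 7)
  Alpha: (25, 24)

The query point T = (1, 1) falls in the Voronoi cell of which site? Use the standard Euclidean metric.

Compare squared distances (the ordering matches that of the actual distances):
d²(T, Delta) = 25 + 529 = 554
d²(T, Quasar) = 400 + 529 = 929
d²(T, Kappa) = 400 + 784 = 1184
d²(T, Cygnus) = 36 + 729 = 765
d²(T, Mira) = 324 + 36 = 360
d²(T, Alpha) = 576 + 529 = 1105
Mira is nearest.

Mira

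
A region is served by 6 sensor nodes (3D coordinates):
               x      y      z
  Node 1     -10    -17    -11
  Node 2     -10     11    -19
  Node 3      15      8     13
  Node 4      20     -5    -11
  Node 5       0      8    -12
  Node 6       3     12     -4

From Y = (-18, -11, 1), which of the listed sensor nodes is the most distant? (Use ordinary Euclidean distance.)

Node 4

Since √ is increasing, it suffices to compare squared distances:
d²(Y, Node 1) = (-18−(-10))² + (-11−(-17))² + (1−(-11))² = 64 + 36 + 144 = 244
d²(Y, Node 2) = (-18−(-10))² + (-11−11)² + (1−(-19))² = 64 + 484 + 400 = 948
d²(Y, Node 3) = (-18−15)² + (-11−8)² + (1−13)² = 1089 + 361 + 144 = 1594
d²(Y, Node 4) = (-18−20)² + (-11−(-5))² + (1−(-11))² = 1444 + 36 + 144 = 1624
d²(Y, Node 5) = (-18−0)² + (-11−8)² + (1−(-12))² = 324 + 361 + 169 = 854
d²(Y, Node 6) = (-18−3)² + (-11−12)² + (1−(-4))² = 441 + 529 + 25 = 995
The largest is to Node 4.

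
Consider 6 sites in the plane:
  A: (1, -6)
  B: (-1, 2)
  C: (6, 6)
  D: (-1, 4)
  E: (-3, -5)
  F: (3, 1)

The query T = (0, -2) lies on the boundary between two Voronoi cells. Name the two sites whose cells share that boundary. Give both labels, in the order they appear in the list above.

Squared distances from T to each site:
|TA|² = (0−1)² + (-2−(-6))² = 1 + 16 = 17
|TB|² = (0−(-1))² + (-2−2)² = 1 + 16 = 17
|TC|² = (0−6)² + (-2−6)² = 36 + 64 = 100
|TD|² = (0−(-1))² + (-2−4)² = 1 + 36 = 37
|TE|² = (0−(-3))² + (-2−(-5))² = 9 + 9 = 18
|TF|² = (0−3)² + (-2−1)² = 9 + 9 = 18
T is equidistant from A and B (both at squared distance 17), and every other site is strictly farther — so T lies on the A–B Voronoi edge.

A and B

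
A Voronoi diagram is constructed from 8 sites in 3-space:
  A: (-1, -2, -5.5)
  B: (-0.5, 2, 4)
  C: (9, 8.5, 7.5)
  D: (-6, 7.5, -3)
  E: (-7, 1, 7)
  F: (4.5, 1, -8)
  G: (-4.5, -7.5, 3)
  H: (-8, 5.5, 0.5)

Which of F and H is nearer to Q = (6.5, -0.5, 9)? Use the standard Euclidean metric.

Compare squared distances:
|QF|² = (6.5−4.5)² + (-0.5−1)² + (9−(-8))² = 4 + 2.25 + 289 = 295.25
|QH|² = (6.5−(-8))² + (-0.5−5.5)² + (9−0.5)² = 210.25 + 36 + 72.25 = 318.5
295.25 < 318.5, so F is closer.

F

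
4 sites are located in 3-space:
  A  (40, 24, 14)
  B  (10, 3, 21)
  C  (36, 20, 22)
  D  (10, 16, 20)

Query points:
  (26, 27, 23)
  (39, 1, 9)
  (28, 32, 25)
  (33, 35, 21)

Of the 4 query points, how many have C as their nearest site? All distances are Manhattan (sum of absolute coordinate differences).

3

(26, 27, 23) — d to each: A:26, B:42, C:18, D:30 → nearest is C
(39, 1, 9) — d to each: A:29, B:43, C:35, D:55 → nearest is A
(28, 32, 25) — d to each: A:31, B:51, C:23, D:39 → nearest is C
(33, 35, 21) — d to each: A:25, B:55, C:19, D:43 → nearest is C
3 of the 4 points have C as nearest.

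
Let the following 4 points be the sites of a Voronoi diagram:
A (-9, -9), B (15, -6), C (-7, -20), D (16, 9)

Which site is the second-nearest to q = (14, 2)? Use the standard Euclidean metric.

Compare squared distances (the ordering matches that of the actual distances):
|qA|² = (14−(-9))² + (2−(-9))² = 529 + 121 = 650
|qB|² = (14−15)² + (2−(-6))² = 1 + 64 = 65
|qC|² = (14−(-7))² + (2−(-20))² = 441 + 484 = 925
|qD|² = (14−16)² + (2−9)² = 4 + 49 = 53
Sorted ascending: D, B, A, … — the second-nearest is B.

B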